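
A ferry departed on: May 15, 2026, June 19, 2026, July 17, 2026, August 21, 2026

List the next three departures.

September 18, 2026; October 16, 2026; November 20, 2026

Gaps: 35, 28, 35 days — a mix of 28 and 35. Every date is a Friday.
Each is the 3rd Friday of its month.
3rd Friday of September 2026: September 18, 2026.
October 2026 — 3rd Friday is October 16, 2026.
November 2026 — 3rd Friday is November 20, 2026.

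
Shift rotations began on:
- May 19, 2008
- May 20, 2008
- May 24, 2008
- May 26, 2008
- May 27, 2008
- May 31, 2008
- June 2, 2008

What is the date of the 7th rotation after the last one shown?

June 17, 2008

Every event lands on a Monday or Tuesday or Saturday (gaps cycle 1, 4, 2, 1, 4, 2).
So the schedule is: every Monday, Tuesday and Saturday.
The following Tuesday is June 3, 2008.
The following Saturday is June 7, 2008.
Next Monday: June 9, 2008.
The following Tuesday is June 10, 2008.
Next Saturday: June 14, 2008.
The following Monday is June 16, 2008.
Next Tuesday: June 17, 2008.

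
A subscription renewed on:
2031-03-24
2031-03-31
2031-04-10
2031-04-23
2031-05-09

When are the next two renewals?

2031-05-28, 2031-06-19

The spacing grows by 3 each time: 7, 10, 13, 16 days.
Next gap: 19 days. 2031-05-09 + 19 days = 2031-05-28.
Next gap: 22 days. 2031-05-28 + 22 days = 2031-06-19.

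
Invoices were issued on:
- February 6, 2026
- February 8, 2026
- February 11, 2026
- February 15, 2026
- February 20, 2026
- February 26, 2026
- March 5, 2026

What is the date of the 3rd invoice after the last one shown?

April 1, 2026

The spacing grows by 1 each time: 2, 3, 4, 5, 6, 7 days.
Next gap: 8 days. March 5, 2026 + 8 days = March 13, 2026.
Next gap: 9 days. March 13, 2026 + 9 days = March 22, 2026.
Next gap: 10 days. March 22, 2026 + 10 days = April 1, 2026.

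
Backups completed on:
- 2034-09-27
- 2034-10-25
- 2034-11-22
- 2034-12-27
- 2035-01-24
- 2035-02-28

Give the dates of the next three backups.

2035-03-28, 2035-04-25, 2035-05-23

All dates are Wednesdays, 28, 28, 35, 28, 35 days apart.
Specifically, the 4th Wednesday of each month.
4th Wednesday of March 2035: 2035-03-28.
4th Wednesday of April 2035: 2035-04-25.
May 2035 — 4th Wednesday is 2035-05-23.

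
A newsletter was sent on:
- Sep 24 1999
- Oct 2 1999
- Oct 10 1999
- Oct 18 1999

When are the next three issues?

Every event comes 8 days after the last (8, 8, 8).
Oct 18 1999 + 8 days = Oct 26 1999.
Oct 26 1999 + 8 days = Nov 3 1999.
Nov 3 1999 + 8 days = Nov 11 1999.

Oct 26 1999, Nov 3 1999, Nov 11 1999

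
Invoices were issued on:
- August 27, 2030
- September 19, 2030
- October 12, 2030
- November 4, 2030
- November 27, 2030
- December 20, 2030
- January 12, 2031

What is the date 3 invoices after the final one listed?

Every event comes 23 days after the last (23, 23, 23, 23, 23, 23).
January 12, 2031 + 23 days = February 4, 2031.
February 4, 2031 + 23 days = February 27, 2031.
February 27, 2031 + 23 days = March 22, 2031.

March 22, 2031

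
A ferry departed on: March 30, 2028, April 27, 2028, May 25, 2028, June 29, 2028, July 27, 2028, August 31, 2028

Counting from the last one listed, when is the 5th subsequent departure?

January 25, 2029

All Thursdays; the gaps (28, 28, 35, 28, 35) vary with month length.
This is the last Thursday of each month.
Last Thursday of September 2028: September 28, 2028.
Last Thursday of October 2028: October 26, 2028.
November 2028 ends with Thursday November 30, 2028.
December 2028 ends with Thursday December 28, 2028.
January 2029 ends with Thursday January 25, 2029.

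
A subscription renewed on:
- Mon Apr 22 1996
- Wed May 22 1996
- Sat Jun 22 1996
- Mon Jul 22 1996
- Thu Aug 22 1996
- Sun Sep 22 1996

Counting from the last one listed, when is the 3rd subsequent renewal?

The day-of-month is always 22 (30, 31, 30, 31, 31 days between events).
So this recurs on the 22nd of each month.
Next: October 1996 → Tue Oct 22 1996.
Next: November 1996 → Fri Nov 22 1996.
Next: December 1996 → Sun Dec 22 1996.

Sun Dec 22 1996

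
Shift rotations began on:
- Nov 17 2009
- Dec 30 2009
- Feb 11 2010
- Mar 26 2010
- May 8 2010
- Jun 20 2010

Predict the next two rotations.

Aug 2 2010, Sep 14 2010

Gaps between consecutive events: 43, 43, 43, 43, 43 days — a constant 43-day interval.
Jun 20 2010 + 43 days = Aug 2 2010.
Aug 2 2010 + 43 days = Sep 14 2010.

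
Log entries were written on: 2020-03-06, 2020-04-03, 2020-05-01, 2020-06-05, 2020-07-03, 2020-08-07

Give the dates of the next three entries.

Gaps: 28, 28, 35, 28, 35 days — a mix of 28 and 35. Every date is a Friday.
Each is the 1st Friday of its month.
September 2020 — 1st Friday is 2020-09-04.
1st Friday of October 2020: 2020-10-02.
November 2020 — 1st Friday is 2020-11-06.

2020-09-04, 2020-10-02, 2020-11-06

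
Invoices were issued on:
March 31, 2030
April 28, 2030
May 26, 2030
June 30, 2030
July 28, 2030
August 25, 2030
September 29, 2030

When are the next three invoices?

October 27, 2030; November 24, 2030; December 29, 2030

These are Sundays with 28, 28, 35, 28, 28, 35-day gaps.
Each is the final Sunday of its month — March 31, 2030 is past the 28th, so '4th Sunday' doesn't fit.
Last Sunday of October 2030: October 27, 2030.
Last Sunday of November 2030: November 24, 2030.
Last Sunday of December 2030: December 29, 2030.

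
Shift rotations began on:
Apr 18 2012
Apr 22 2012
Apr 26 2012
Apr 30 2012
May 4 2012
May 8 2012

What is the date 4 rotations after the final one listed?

Every event comes 4 days after the last (4, 4, 4, 4, 4).
May 8 2012 + 4 days = May 12 2012.
May 12 2012 + 4 days = May 16 2012.
May 16 2012 + 4 days = May 20 2012.
May 20 2012 + 4 days = May 24 2012.

May 24 2012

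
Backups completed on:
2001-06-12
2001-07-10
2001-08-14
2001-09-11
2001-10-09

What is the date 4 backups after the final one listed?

2002-02-12

Gaps: 28, 35, 28, 28 days — a mix of 28 and 35. Every date is a Tuesday.
Each is the 2nd Tuesday of its month.
November 2001 — 2nd Tuesday is 2001-11-13.
December 2001 — 2nd Tuesday is 2001-12-11.
2nd Tuesday of January 2002: 2002-01-08.
2nd Tuesday of February 2002: 2002-02-12.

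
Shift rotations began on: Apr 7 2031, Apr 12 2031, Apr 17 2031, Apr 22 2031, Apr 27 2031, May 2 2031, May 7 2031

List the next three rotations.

The spacing is 5, 5, 5, 5, 5, 5 days — always 5 days.
May 7 2031 + 5 days = May 12 2031.
May 12 2031 + 5 days = May 17 2031.
May 17 2031 + 5 days = May 22 2031.

May 12 2031, May 17 2031, May 22 2031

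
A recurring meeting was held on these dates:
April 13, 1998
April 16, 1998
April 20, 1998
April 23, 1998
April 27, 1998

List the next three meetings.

Gaps: 3, 4, 3, 4 days — not constant, but cyclic with period 2.
The events fall on every Monday and Thursday.
The following Thursday is April 30, 1998.
The following Monday is May 4, 1998.
Next Thursday: May 7, 1998.

April 30, 1998; May 4, 1998; May 7, 1998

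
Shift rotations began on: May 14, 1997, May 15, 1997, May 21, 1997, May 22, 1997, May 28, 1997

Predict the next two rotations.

Gaps: 1, 6, 1, 6 days — not constant, but cyclic with period 2.
The events fall on every Wednesday and Thursday.
Next Thursday: May 29, 1997.
Next Wednesday: June 4, 1997.

May 29, 1997; June 4, 1997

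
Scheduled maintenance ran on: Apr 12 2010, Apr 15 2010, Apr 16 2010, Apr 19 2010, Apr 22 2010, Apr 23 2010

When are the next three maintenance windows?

Apr 26 2010, Apr 29 2010, Apr 30 2010

The gap pattern 3, 1, 3, 3, 1 repeats every 3 events.
These are the Mondays, Thursdays and Fridays of each week.
Next Monday: Apr 26 2010.
The following Thursday is Apr 29 2010.
Next Friday: Apr 30 2010.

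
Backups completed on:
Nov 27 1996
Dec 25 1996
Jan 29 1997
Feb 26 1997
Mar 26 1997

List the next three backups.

Apr 30 1997, May 28 1997, Jun 25 1997

All Wednesdays; the gaps (28, 35, 28, 28) vary with month length.
This is the last Wednesday of each month.
Last Wednesday of April 1997: Apr 30 1997.
Last Wednesday of May 1997: May 28 1997.
Last Wednesday of June 1997: Jun 25 1997.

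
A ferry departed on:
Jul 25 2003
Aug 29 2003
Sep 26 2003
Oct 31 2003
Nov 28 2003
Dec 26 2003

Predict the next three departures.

Jan 30 2004, Feb 27 2004, Mar 26 2004

All Fridays; the gaps (35, 28, 35, 28, 28) vary with month length.
This is the last Friday of each month.
January 2004 ends with Friday Jan 30 2004.
February 2004 ends with Friday Feb 27 2004.
March 2004 ends with Friday Mar 26 2004.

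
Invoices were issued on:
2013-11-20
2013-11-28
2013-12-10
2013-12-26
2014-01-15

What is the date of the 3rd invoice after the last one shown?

The spacing grows by 4 each time: 8, 12, 16, 20 days.
Next gap: 24 days. 2014-01-15 + 24 days = 2014-02-08.
Next gap: 28 days. 2014-02-08 + 28 days = 2014-03-08.
Next gap: 32 days. 2014-03-08 + 32 days = 2014-04-09.

2014-04-09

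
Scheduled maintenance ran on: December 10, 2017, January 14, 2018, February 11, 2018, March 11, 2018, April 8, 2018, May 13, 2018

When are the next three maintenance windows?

June 10, 2018; July 8, 2018; August 12, 2018

Gaps: 35, 28, 28, 28, 35 days — a mix of 28 and 35. Every date is a Sunday.
Each is the 2nd Sunday of its month.
June 2018 — 2nd Sunday is June 10, 2018.
July 2018 — 2nd Sunday is July 8, 2018.
2nd Sunday of August 2018: August 12, 2018.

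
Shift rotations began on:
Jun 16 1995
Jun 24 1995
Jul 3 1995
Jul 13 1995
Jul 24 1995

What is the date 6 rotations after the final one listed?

Oct 19 1995

The spacing grows by 1 each time: 8, 9, 10, 11 days.
Next gap: 12 days. Jul 24 1995 + 12 days = Aug 5 1995.
Next gap: 13 days. Aug 5 1995 + 13 days = Aug 18 1995.
Next gap: 14 days. Aug 18 1995 + 14 days = Sep 1 1995.
Next gap: 15 days. Sep 1 1995 + 15 days = Sep 16 1995.
Next gap: 16 days. Sep 16 1995 + 16 days = Oct 2 1995.
Next gap: 17 days. Oct 2 1995 + 17 days = Oct 19 1995.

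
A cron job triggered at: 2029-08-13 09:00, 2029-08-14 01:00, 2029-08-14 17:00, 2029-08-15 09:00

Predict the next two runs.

Spacing: 16, 16, 16 h — constant 16 h.
2029-08-15 09:00 + 16 h = 2029-08-16 01:00.
2029-08-16 01:00 + 16 h = 2029-08-16 17:00.

2029-08-16 01:00, 2029-08-16 17:00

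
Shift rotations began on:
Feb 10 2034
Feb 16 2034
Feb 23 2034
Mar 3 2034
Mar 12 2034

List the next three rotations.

Mar 22 2034, Apr 2 2034, Apr 14 2034

Gaps: 6, 7, 8, 9 days — each gap is 1 larger than the previous one.
Next gap: 10 days. Mar 12 2034 + 10 days = Mar 22 2034.
Next gap: 11 days. Mar 22 2034 + 11 days = Apr 2 2034.
Next gap: 12 days. Apr 2 2034 + 12 days = Apr 14 2034.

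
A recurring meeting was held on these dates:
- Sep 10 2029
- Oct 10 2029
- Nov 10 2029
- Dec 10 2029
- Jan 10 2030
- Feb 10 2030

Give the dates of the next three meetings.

Mar 10 2030, Apr 10 2030, May 10 2030

The day-of-month is always 10 (30, 31, 30, 31, 31 days between events).
So this recurs on the 10th of each month.
March 2030: Mar 10 2030.
April 2030: Apr 10 2030.
Next: May 2030 → May 10 2030.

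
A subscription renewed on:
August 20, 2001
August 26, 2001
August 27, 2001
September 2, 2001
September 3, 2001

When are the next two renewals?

September 9, 2001; September 10, 2001

The gap pattern 6, 1, 6, 1 repeats every 2 events.
These are the Mondays and Sundays of each week.
The following Sunday is September 9, 2001.
The following Monday is September 10, 2001.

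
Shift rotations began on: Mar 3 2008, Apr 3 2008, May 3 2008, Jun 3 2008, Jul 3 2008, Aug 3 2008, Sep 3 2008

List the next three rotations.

The day-of-month is always 3 (31, 30, 31, 30, 31, 31 days between events).
So this recurs on the 3rd of each month.
Next: October 2008 → Oct 3 2008.
Next: November 2008 → Nov 3 2008.
December 2008: Dec 3 2008.

Oct 3 2008, Nov 3 2008, Dec 3 2008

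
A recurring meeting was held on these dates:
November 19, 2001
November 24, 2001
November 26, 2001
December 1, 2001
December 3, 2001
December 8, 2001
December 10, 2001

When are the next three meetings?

Every event lands on a Monday or Saturday (gaps cycle 5, 2, 5, 2, 5, 2).
So the schedule is: every Monday and Saturday.
The following Saturday is December 15, 2001.
Next Monday: December 17, 2001.
Next Saturday: December 22, 2001.

December 15, 2001; December 17, 2001; December 22, 2001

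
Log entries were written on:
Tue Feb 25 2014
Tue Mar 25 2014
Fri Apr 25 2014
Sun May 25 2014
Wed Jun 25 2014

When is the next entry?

Fri Jul 25 2014

Gaps: 28, 31, 30, 31 days — not constant. Every event is on the 25th of the month.
Pattern: the 25th of each month.
July 2014: Fri Jul 25 2014.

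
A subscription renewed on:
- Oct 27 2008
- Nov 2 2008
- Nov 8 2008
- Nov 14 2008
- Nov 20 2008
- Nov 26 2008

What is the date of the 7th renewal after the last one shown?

Jan 7 2009

The spacing is 6, 6, 6, 6, 6 days — always 6 days.
Nov 26 2008 + 6 days = Dec 2 2008.
Dec 2 2008 + 6 days = Dec 8 2008.
Dec 8 2008 + 6 days = Dec 14 2008.
Dec 14 2008 + 6 days = Dec 20 2008.
Dec 20 2008 + 6 days = Dec 26 2008.
Dec 26 2008 + 6 days = Jan 1 2009.
Jan 1 2009 + 6 days = Jan 7 2009.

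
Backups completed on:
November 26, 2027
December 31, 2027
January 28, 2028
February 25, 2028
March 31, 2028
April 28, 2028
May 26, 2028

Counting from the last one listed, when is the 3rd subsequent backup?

These are Fridays with 35, 28, 28, 35, 28, 28-day gaps.
Each is the final Friday of its month — December 31, 2027 is past the 28th, so '4th Friday' doesn't fit.
Last Friday of June 2028: June 30, 2028.
July 2028 ends with Friday July 28, 2028.
Last Friday of August 2028: August 25, 2028.

August 25, 2028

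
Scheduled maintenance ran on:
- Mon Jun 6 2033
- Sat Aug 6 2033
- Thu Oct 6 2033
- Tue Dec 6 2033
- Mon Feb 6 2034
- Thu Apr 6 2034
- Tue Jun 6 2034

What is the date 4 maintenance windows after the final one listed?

The day-of-month is always 6 (61, 61, 61, 62, 59, 61 days between events).
So this recurs on the 6th of every 2 months.
Next: August 2034 → Sun Aug 6 2034.
Next: October 2034 → Fri Oct 6 2034.
Next: December 2034 → Wed Dec 6 2034.
Next: February 2035 → Tue Feb 6 2035.

Tue Feb 6 2035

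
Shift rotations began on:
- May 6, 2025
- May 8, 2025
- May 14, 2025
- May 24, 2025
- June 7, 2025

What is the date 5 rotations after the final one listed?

October 15, 2025

The spacing grows by 4 each time: 2, 6, 10, 14 days.
Next gap: 18 days. June 7, 2025 + 18 days = June 25, 2025.
Next gap: 22 days. June 25, 2025 + 22 days = July 17, 2025.
Next gap: 26 days. July 17, 2025 + 26 days = August 12, 2025.
Next gap: 30 days. August 12, 2025 + 30 days = September 11, 2025.
Next gap: 34 days. September 11, 2025 + 34 days = October 15, 2025.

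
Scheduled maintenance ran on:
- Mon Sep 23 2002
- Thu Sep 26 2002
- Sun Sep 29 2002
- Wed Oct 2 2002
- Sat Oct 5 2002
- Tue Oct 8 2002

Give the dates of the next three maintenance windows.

The spacing is 3, 3, 3, 3, 3 days — always 3 days.
Tue Oct 8 2002 + 3 days = Fri Oct 11 2002.
Fri Oct 11 2002 + 3 days = Mon Oct 14 2002.
Mon Oct 14 2002 + 3 days = Thu Oct 17 2002.

Fri Oct 11 2002, Mon Oct 14 2002, Thu Oct 17 2002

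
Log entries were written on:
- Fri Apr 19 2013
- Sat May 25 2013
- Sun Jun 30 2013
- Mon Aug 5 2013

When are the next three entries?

Tue Sep 10 2013, Wed Oct 16 2013, Thu Nov 21 2013

The spacing is 36, 36, 36 days — always 36 days.
Mon Aug 5 2013 + 36 days = Tue Sep 10 2013.
Tue Sep 10 2013 + 36 days = Wed Oct 16 2013.
Wed Oct 16 2013 + 36 days = Thu Nov 21 2013.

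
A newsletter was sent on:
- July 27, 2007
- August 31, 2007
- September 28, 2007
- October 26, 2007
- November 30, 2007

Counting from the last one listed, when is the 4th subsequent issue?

These are Fridays with 35, 28, 28, 35-day gaps.
Each is the final Friday of its month — August 31, 2007 is past the 28th, so '4th Friday' doesn't fit.
Last Friday of December 2007: December 28, 2007.
January 2008 ends with Friday January 25, 2008.
February 2008 ends with Friday February 29, 2008.
Last Friday of March 2008: March 28, 2008.

March 28, 2008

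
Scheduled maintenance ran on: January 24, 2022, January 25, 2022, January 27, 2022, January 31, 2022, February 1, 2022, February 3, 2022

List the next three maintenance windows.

Every event lands on a Monday or Tuesday or Thursday (gaps cycle 1, 2, 4, 1, 2).
So the schedule is: every Monday, Tuesday and Thursday.
Next Monday: February 7, 2022.
The following Tuesday is February 8, 2022.
Next Thursday: February 10, 2022.

February 7, 2022; February 8, 2022; February 10, 2022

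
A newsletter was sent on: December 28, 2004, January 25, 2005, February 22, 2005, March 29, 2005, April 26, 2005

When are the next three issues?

Every date is a Tuesday; gaps 28, 28, 35, 28 days.
Each is the last Tuesday of its month (at least one falls on the 29th or later, ruling out '4th Tuesday').
May 2005 ends with Tuesday May 31, 2005.
June 2005 ends with Tuesday June 28, 2005.
July 2005 ends with Tuesday July 26, 2005.

May 31, 2005; June 28, 2005; July 26, 2005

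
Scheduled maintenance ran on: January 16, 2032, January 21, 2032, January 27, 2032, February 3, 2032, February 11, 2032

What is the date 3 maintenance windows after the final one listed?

The spacing grows by 1 each time: 5, 6, 7, 8 days.
Next gap: 9 days. February 11, 2032 + 9 days = February 20, 2032.
Next gap: 10 days. February 20, 2032 + 10 days = March 1, 2032.
Next gap: 11 days. March 1, 2032 + 11 days = March 12, 2032.

March 12, 2032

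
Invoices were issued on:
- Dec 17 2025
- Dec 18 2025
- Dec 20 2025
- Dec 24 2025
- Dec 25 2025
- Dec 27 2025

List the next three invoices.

Gaps: 1, 2, 4, 1, 2 days — not constant, but cyclic with period 3.
The events fall on every Wednesday, Thursday and Saturday.
Next Wednesday: Dec 31 2025.
Next Thursday: Jan 1 2026.
Next Saturday: Jan 3 2026.

Dec 31 2025, Jan 1 2026, Jan 3 2026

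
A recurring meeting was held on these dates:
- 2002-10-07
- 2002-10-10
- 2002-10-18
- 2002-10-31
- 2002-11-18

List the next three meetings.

2002-12-11, 2003-01-08, 2003-02-10

The spacing grows by 5 each time: 3, 8, 13, 18 days.
Next gap: 23 days. 2002-11-18 + 23 days = 2002-12-11.
Next gap: 28 days. 2002-12-11 + 28 days = 2003-01-08.
Next gap: 33 days. 2003-01-08 + 33 days = 2003-02-10.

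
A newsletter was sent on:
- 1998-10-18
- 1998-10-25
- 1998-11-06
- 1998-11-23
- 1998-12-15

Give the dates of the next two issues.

Gaps: 7, 12, 17, 22 days — each gap is 5 larger than the previous one.
Next gap: 27 days. 1998-12-15 + 27 days = 1999-01-11.
Next gap: 32 days. 1999-01-11 + 32 days = 1999-02-12.

1999-01-11, 1999-02-12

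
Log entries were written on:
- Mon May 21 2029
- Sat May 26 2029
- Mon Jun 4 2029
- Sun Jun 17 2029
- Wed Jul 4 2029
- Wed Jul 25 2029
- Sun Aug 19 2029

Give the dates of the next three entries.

Mon Sep 17 2029, Sat Oct 20 2029, Mon Nov 26 2029

Intervals are 5, 9, 13, 17, 21, 25 days — an arithmetic progression with common difference 4.
Next gap: 29 days. Sun Aug 19 2029 + 29 days = Mon Sep 17 2029.
Next gap: 33 days. Mon Sep 17 2029 + 33 days = Sat Oct 20 2029.
Next gap: 37 days. Sat Oct 20 2029 + 37 days = Mon Nov 26 2029.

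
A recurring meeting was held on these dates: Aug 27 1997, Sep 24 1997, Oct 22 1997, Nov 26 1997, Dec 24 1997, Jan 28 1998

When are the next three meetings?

These are Wednesdays at 28- or 35-day spacing (28, 28, 35, 28, 35).
The pattern: 4th Wednesday of the month.
4th Wednesday of February 1998: Feb 25 1998.
March 1998 — 4th Wednesday is Mar 25 1998.
April 1998 — 4th Wednesday is Apr 22 1998.

Feb 25 1998, Mar 25 1998, Apr 22 1998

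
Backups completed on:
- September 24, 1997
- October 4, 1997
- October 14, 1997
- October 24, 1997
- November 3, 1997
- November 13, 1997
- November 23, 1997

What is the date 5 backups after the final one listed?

January 12, 1998

Every event comes 10 days after the last (10, 10, 10, 10, 10, 10).
November 23, 1997 + 10 days = December 3, 1997.
December 3, 1997 + 10 days = December 13, 1997.
December 13, 1997 + 10 days = December 23, 1997.
December 23, 1997 + 10 days = January 2, 1998.
January 2, 1998 + 10 days = January 12, 1998.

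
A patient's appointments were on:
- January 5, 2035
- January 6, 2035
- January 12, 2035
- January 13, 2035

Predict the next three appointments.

January 19, 2035; January 20, 2035; January 26, 2035

Every event lands on a Friday or Saturday (gaps cycle 1, 6, 1).
So the schedule is: every Friday and Saturday.
Next Friday: January 19, 2035.
Next Saturday: January 20, 2035.
The following Friday is January 26, 2035.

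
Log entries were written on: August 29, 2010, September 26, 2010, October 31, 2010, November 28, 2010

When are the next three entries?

Every date is a Sunday; gaps 28, 35, 28 days.
Each is the last Sunday of its month (at least one falls on the 29th or later, ruling out '4th Sunday').
December 2010 ends with Sunday December 26, 2010.
Last Sunday of January 2011: January 30, 2011.
February 2011 ends with Sunday February 27, 2011.

December 26, 2010; January 30, 2011; February 27, 2011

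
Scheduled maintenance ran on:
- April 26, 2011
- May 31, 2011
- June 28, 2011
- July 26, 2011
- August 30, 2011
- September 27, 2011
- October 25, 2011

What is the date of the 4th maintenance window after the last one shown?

All Tuesdays; the gaps (35, 28, 28, 35, 28, 28) vary with month length.
This is the last Tuesday of each month.
November 2011 ends with Tuesday November 29, 2011.
Last Tuesday of December 2011: December 27, 2011.
January 2012 ends with Tuesday January 31, 2012.
Last Tuesday of February 2012: February 28, 2012.

February 28, 2012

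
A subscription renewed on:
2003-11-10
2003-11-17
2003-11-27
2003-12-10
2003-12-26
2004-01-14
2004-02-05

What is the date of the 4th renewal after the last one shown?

2004-06-02

The spacing grows by 3 each time: 7, 10, 13, 16, 19, 22 days.
Next gap: 25 days. 2004-02-05 + 25 days = 2004-03-01.
Next gap: 28 days. 2004-03-01 + 28 days = 2004-03-29.
Next gap: 31 days. 2004-03-29 + 31 days = 2004-04-29.
Next gap: 34 days. 2004-04-29 + 34 days = 2004-06-02.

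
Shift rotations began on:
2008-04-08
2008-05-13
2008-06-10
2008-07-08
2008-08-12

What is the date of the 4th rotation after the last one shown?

Gaps: 35, 28, 28, 35 days — a mix of 28 and 35. Every date is a Tuesday.
Each is the 2nd Tuesday of its month.
September 2008 — 2nd Tuesday is 2008-09-09.
October 2008 — 2nd Tuesday is 2008-10-14.
November 2008 — 2nd Tuesday is 2008-11-11.
December 2008 — 2nd Tuesday is 2008-12-09.

2008-12-09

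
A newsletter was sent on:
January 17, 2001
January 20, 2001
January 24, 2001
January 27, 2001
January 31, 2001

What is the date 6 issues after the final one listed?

Every event lands on a Wednesday or Saturday (gaps cycle 3, 4, 3, 4).
So the schedule is: every Wednesday and Saturday.
The following Saturday is February 3, 2001.
The following Wednesday is February 7, 2001.
The following Saturday is February 10, 2001.
Next Wednesday: February 14, 2001.
The following Saturday is February 17, 2001.
The following Wednesday is February 21, 2001.

February 21, 2001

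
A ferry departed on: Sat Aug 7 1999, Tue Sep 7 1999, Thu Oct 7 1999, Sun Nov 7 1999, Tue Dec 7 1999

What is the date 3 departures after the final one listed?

The day-of-month is always 7 (31, 30, 31, 30 days between events).
So this recurs on the 7th of each month.
January 2000: Fri Jan 7 2000.
Next: February 2000 → Mon Feb 7 2000.
Next: March 2000 → Tue Mar 7 2000.

Tue Mar 7 2000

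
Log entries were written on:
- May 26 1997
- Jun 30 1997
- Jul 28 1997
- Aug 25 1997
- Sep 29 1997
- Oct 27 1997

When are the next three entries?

Every date is a Monday; gaps 35, 28, 28, 35, 28 days.
Each is the last Monday of its month (at least one falls on the 29th or later, ruling out '4th Monday').
Last Monday of November 1997: Nov 24 1997.
December 1997 ends with Monday Dec 29 1997.
January 1998 ends with Monday Jan 26 1998.

Nov 24 1997, Dec 29 1997, Jan 26 1998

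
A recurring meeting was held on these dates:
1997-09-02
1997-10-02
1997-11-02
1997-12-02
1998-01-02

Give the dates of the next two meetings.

Each date is the 2nd; the gaps (30, 31, 30, 31) track the month lengths.
The rule is the 2nd of each month.
Next: February 1998 → 1998-02-02.
Next: March 1998 → 1998-03-02.

1998-02-02, 1998-03-02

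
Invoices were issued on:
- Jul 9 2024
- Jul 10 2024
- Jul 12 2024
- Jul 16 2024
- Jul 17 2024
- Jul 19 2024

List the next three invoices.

Gaps: 1, 2, 4, 1, 2 days — not constant, but cyclic with period 3.
The events fall on every Tuesday, Wednesday and Friday.
The following Tuesday is Jul 23 2024.
Next Wednesday: Jul 24 2024.
The following Friday is Jul 26 2024.

Jul 23 2024, Jul 24 2024, Jul 26 2024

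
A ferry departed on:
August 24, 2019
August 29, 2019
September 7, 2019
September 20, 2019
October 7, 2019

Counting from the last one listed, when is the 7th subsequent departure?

Intervals are 5, 9, 13, 17 days — an arithmetic progression with common difference 4.
Next gap: 21 days. October 7, 2019 + 21 days = October 28, 2019.
Next gap: 25 days. October 28, 2019 + 25 days = November 22, 2019.
Next gap: 29 days. November 22, 2019 + 29 days = December 21, 2019.
Next gap: 33 days. December 21, 2019 + 33 days = January 23, 2020.
Next gap: 37 days. January 23, 2020 + 37 days = February 29, 2020.
Next gap: 41 days. February 29, 2020 + 41 days = April 10, 2020.
Next gap: 45 days. April 10, 2020 + 45 days = May 25, 2020.

May 25, 2020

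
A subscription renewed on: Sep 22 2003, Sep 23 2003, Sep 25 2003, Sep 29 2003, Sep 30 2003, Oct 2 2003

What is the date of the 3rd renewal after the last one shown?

Oct 9 2003

Gaps: 1, 2, 4, 1, 2 days — not constant, but cyclic with period 3.
The events fall on every Monday, Tuesday and Thursday.
The following Monday is Oct 6 2003.
Next Tuesday: Oct 7 2003.
Next Thursday: Oct 9 2003.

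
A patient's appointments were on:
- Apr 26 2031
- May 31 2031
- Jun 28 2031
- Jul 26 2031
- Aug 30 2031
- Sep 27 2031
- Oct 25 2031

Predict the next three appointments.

Nov 29 2031, Dec 27 2031, Jan 31 2032

Every date is a Saturday; gaps 35, 28, 28, 35, 28, 28 days.
Each is the last Saturday of its month (at least one falls on the 29th or later, ruling out '4th Saturday').
Last Saturday of November 2031: Nov 29 2031.
Last Saturday of December 2031: Dec 27 2031.
January 2032 ends with Saturday Jan 31 2032.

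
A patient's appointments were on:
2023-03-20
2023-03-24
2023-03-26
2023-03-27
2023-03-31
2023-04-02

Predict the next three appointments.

Gaps: 4, 2, 1, 4, 2 days — not constant, but cyclic with period 3.
The events fall on every Monday, Friday and Sunday.
The following Monday is 2023-04-03.
The following Friday is 2023-04-07.
Next Sunday: 2023-04-09.

2023-04-03, 2023-04-07, 2023-04-09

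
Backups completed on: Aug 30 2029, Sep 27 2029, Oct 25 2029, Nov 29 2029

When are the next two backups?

Dec 27 2029, Jan 31 2030

All Thursdays; the gaps (28, 28, 35) vary with month length.
This is the last Thursday of each month.
December 2029 ends with Thursday Dec 27 2029.
Last Thursday of January 2030: Jan 31 2030.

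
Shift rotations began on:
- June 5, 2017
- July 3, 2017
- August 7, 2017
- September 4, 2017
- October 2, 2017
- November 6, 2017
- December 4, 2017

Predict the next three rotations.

Gaps: 28, 35, 28, 28, 35, 28 days — a mix of 28 and 35. Every date is a Monday.
Each is the 1st Monday of its month.
1st Monday of January 2018: January 1, 2018.
February 2018 — 1st Monday is February 5, 2018.
March 2018 — 1st Monday is March 5, 2018.

January 1, 2018; February 5, 2018; March 5, 2018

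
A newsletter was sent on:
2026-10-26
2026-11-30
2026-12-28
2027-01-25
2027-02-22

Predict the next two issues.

2027-03-29, 2027-04-26

Every date is a Monday; gaps 35, 28, 28, 28 days.
Each is the last Monday of its month (at least one falls on the 29th or later, ruling out '4th Monday').
Last Monday of March 2027: 2027-03-29.
Last Monday of April 2027: 2027-04-26.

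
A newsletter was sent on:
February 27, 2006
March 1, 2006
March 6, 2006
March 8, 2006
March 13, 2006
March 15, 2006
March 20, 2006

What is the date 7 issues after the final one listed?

April 12, 2006

The gap pattern 2, 5, 2, 5, 2, 5 repeats every 2 events.
These are the Mondays and Wednesdays of each week.
Next Wednesday: March 22, 2006.
The following Monday is March 27, 2006.
Next Wednesday: March 29, 2006.
Next Monday: April 3, 2006.
The following Wednesday is April 5, 2006.
Next Monday: April 10, 2006.
The following Wednesday is April 12, 2006.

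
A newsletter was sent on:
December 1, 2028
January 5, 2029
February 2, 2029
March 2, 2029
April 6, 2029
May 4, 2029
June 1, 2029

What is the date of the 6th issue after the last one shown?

All dates are Fridays, 35, 28, 28, 35, 28, 28 days apart.
Specifically, the 1st Friday of each month.
July 2029 — 1st Friday is July 6, 2029.
August 2029 — 1st Friday is August 3, 2029.
September 2029 — 1st Friday is September 7, 2029.
October 2029 — 1st Friday is October 5, 2029.
November 2029 — 1st Friday is November 2, 2029.
December 2029 — 1st Friday is December 7, 2029.

December 7, 2029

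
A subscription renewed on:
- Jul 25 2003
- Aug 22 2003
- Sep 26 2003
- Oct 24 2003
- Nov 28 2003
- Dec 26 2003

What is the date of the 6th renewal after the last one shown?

Jun 25 2004

These are Fridays at 28- or 35-day spacing (28, 35, 28, 35, 28).
The pattern: 4th Friday of the month.
4th Friday of January 2004: Jan 23 2004.
February 2004 — 4th Friday is Feb 27 2004.
4th Friday of March 2004: Mar 26 2004.
April 2004 — 4th Friday is Apr 23 2004.
4th Friday of May 2004: May 28 2004.
4th Friday of June 2004: Jun 25 2004.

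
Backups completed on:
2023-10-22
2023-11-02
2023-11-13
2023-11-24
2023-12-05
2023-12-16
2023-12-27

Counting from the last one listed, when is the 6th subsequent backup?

Gaps between consecutive events: 11, 11, 11, 11, 11, 11 days — a constant 11-day interval.
2023-12-27 + 11 days = 2024-01-07.
2024-01-07 + 11 days = 2024-01-18.
2024-01-18 + 11 days = 2024-01-29.
2024-01-29 + 11 days = 2024-02-09.
2024-02-09 + 11 days = 2024-02-20.
2024-02-20 + 11 days = 2024-03-02.

2024-03-02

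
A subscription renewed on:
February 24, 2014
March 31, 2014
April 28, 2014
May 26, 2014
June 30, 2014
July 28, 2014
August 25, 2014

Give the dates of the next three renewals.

September 29, 2014; October 27, 2014; November 24, 2014

All Mondays; the gaps (35, 28, 28, 35, 28, 28) vary with month length.
This is the last Monday of each month.
September 2014 ends with Monday September 29, 2014.
Last Monday of October 2014: October 27, 2014.
November 2014 ends with Monday November 24, 2014.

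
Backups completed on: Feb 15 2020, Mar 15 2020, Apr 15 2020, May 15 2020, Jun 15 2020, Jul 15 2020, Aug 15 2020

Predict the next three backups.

Sep 15 2020, Oct 15 2020, Nov 15 2020

Each date is the 15th; the gaps (29, 31, 30, 31, 30, 31) track the month lengths.
The rule is the 15th of each month.
Next: September 2020 → Sep 15 2020.
Next: October 2020 → Oct 15 2020.
Next: November 2020 → Nov 15 2020.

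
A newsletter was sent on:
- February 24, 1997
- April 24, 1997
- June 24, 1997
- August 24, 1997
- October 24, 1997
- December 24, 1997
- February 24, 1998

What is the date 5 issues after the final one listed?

December 24, 1998

Each date is the 24th; the gaps (59, 61, 61, 61, 61, 62) track the month lengths.
The rule is the 24th of every 2 months.
Next: April 1998 → April 24, 1998.
Next: June 1998 → June 24, 1998.
August 1998: August 24, 1998.
October 1998: October 24, 1998.
December 1998: December 24, 1998.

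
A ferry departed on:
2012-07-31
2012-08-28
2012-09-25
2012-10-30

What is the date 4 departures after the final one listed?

All Tuesdays; the gaps (28, 28, 35) vary with month length.
This is the last Tuesday of each month.
Last Tuesday of November 2012: 2012-11-27.
December 2012 ends with Tuesday 2012-12-25.
Last Tuesday of January 2013: 2013-01-29.
February 2013 ends with Tuesday 2013-02-26.

2013-02-26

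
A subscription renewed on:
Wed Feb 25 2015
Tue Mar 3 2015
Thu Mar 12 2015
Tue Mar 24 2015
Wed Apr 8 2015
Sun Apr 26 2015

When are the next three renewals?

Sun May 17 2015, Wed Jun 10 2015, Tue Jul 7 2015

Intervals are 6, 9, 12, 15, 18 days — an arithmetic progression with common difference 3.
Next gap: 21 days. Sun Apr 26 2015 + 21 days = Sun May 17 2015.
Next gap: 24 days. Sun May 17 2015 + 24 days = Wed Jun 10 2015.
Next gap: 27 days. Wed Jun 10 2015 + 27 days = Tue Jul 7 2015.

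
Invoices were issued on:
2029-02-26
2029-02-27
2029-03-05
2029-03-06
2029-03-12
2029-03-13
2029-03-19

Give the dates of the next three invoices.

The gap pattern 1, 6, 1, 6, 1, 6 repeats every 2 events.
These are the Mondays and Tuesdays of each week.
Next Tuesday: 2029-03-20.
The following Monday is 2029-03-26.
The following Tuesday is 2029-03-27.

2029-03-20, 2029-03-26, 2029-03-27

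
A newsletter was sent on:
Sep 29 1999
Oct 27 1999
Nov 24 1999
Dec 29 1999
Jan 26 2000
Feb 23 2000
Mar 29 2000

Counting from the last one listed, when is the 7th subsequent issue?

Oct 25 2000

All Wednesdays; the gaps (28, 28, 35, 28, 28, 35) vary with month length.
This is the last Wednesday of each month.
April 2000 ends with Wednesday Apr 26 2000.
May 2000 ends with Wednesday May 31 2000.
June 2000 ends with Wednesday Jun 28 2000.
July 2000 ends with Wednesday Jul 26 2000.
Last Wednesday of August 2000: Aug 30 2000.
Last Wednesday of September 2000: Sep 27 2000.
Last Wednesday of October 2000: Oct 25 2000.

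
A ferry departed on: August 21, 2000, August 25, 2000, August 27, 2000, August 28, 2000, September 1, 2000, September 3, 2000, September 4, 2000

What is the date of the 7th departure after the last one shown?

September 22, 2000

Every event lands on a Monday or Friday or Sunday (gaps cycle 4, 2, 1, 4, 2, 1).
So the schedule is: every Monday, Friday and Sunday.
Next Friday: September 8, 2000.
The following Sunday is September 10, 2000.
The following Monday is September 11, 2000.
Next Friday: September 15, 2000.
The following Sunday is September 17, 2000.
Next Monday: September 18, 2000.
The following Friday is September 22, 2000.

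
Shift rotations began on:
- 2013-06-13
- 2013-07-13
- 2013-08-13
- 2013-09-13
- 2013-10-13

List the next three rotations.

Gaps: 30, 31, 31, 30 days — not constant. Every event is on the 13th of the month.
Pattern: the 13th of each month.
Next: November 2013 → 2013-11-13.
Next: December 2013 → 2013-12-13.
January 2014: 2014-01-13.

2013-11-13, 2013-12-13, 2014-01-13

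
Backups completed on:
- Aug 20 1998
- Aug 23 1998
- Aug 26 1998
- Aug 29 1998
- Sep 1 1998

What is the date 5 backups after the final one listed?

Sep 16 1998

The spacing is 3, 3, 3, 3 days — always 3 days.
Sep 1 1998 + 3 days = Sep 4 1998.
Sep 4 1998 + 3 days = Sep 7 1998.
Sep 7 1998 + 3 days = Sep 10 1998.
Sep 10 1998 + 3 days = Sep 13 1998.
Sep 13 1998 + 3 days = Sep 16 1998.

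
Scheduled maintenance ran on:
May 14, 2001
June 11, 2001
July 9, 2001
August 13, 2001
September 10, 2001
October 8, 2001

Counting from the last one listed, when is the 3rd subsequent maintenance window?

January 14, 2002

Gaps: 28, 28, 35, 28, 28 days — a mix of 28 and 35. Every date is a Monday.
Each is the 2nd Monday of its month.
November 2001 — 2nd Monday is November 12, 2001.
2nd Monday of December 2001: December 10, 2001.
2nd Monday of January 2002: January 14, 2002.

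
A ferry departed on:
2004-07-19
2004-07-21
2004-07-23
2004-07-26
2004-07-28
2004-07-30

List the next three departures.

2004-08-02, 2004-08-04, 2004-08-06

The gap pattern 2, 2, 3, 2, 2 repeats every 3 events.
These are the Mondays, Wednesdays and Fridays of each week.
Next Monday: 2004-08-02.
Next Wednesday: 2004-08-04.
The following Friday is 2004-08-06.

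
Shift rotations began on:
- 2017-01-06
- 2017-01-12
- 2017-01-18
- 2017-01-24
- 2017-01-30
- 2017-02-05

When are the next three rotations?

2017-02-11, 2017-02-17, 2017-02-23

Every event comes 6 days after the last (6, 6, 6, 6, 6).
2017-02-05 + 6 days = 2017-02-11.
2017-02-11 + 6 days = 2017-02-17.
2017-02-17 + 6 days = 2017-02-23.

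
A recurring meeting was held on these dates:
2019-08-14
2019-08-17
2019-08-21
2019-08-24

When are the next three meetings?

The gap pattern 3, 4, 3 repeats every 2 events.
These are the Wednesdays and Saturdays of each week.
Next Wednesday: 2019-08-28.
Next Saturday: 2019-08-31.
Next Wednesday: 2019-09-04.

2019-08-28, 2019-08-31, 2019-09-04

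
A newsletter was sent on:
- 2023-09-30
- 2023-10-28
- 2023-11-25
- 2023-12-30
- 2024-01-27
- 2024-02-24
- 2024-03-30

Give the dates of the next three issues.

2024-04-27, 2024-05-25, 2024-06-29

All Saturdays; the gaps (28, 28, 35, 28, 28, 35) vary with month length.
This is the last Saturday of each month.
April 2024 ends with Saturday 2024-04-27.
Last Saturday of May 2024: 2024-05-25.
Last Saturday of June 2024: 2024-06-29.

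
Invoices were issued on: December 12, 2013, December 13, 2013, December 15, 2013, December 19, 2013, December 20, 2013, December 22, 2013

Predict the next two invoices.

December 26, 2013; December 27, 2013

Every event lands on a Thursday or Friday or Sunday (gaps cycle 1, 2, 4, 1, 2).
So the schedule is: every Thursday, Friday and Sunday.
The following Thursday is December 26, 2013.
The following Friday is December 27, 2013.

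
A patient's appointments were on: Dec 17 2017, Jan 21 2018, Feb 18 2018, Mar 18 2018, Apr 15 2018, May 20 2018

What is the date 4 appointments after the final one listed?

These are Sundays at 28- or 35-day spacing (35, 28, 28, 28, 35).
The pattern: 3rd Sunday of the month.
3rd Sunday of June 2018: Jun 17 2018.
3rd Sunday of July 2018: Jul 15 2018.
3rd Sunday of August 2018: Aug 19 2018.
September 2018 — 3rd Sunday is Sep 16 2018.

Sep 16 2018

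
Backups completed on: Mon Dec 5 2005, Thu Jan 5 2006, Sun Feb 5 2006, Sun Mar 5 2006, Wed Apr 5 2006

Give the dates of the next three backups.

Gaps: 31, 31, 28, 31 days — not constant. Every event is on the 5th of the month.
Pattern: the 5th of each month.
Next: May 2006 → Fri May 5 2006.
June 2006: Mon Jun 5 2006.
July 2006: Wed Jul 5 2006.

Fri May 5 2006, Mon Jun 5 2006, Wed Jul 5 2006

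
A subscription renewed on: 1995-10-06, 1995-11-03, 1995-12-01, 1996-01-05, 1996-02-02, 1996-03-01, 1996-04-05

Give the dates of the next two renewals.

1996-05-03, 1996-06-07

Gaps: 28, 28, 35, 28, 28, 35 days — a mix of 28 and 35. Every date is a Friday.
Each is the 1st Friday of its month.
1st Friday of May 1996: 1996-05-03.
June 1996 — 1st Friday is 1996-06-07.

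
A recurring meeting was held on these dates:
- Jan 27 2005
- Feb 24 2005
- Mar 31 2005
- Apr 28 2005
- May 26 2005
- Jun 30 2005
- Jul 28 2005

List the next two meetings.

Every date is a Thursday; gaps 28, 35, 28, 28, 35, 28 days.
Each is the last Thursday of its month (at least one falls on the 29th or later, ruling out '4th Thursday').
August 2005 ends with Thursday Aug 25 2005.
Last Thursday of September 2005: Sep 29 2005.

Aug 25 2005, Sep 29 2005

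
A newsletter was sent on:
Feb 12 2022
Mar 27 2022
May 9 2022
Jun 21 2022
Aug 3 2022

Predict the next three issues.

Sep 15 2022, Oct 28 2022, Dec 10 2022

Gaps between consecutive events: 43, 43, 43, 43 days — a constant 43-day interval.
Aug 3 2022 + 43 days = Sep 15 2022.
Sep 15 2022 + 43 days = Oct 28 2022.
Oct 28 2022 + 43 days = Dec 10 2022.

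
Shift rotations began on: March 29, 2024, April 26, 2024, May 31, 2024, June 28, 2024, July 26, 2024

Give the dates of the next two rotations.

All Fridays; the gaps (28, 35, 28, 28) vary with month length.
This is the last Friday of each month.
August 2024 ends with Friday August 30, 2024.
September 2024 ends with Friday September 27, 2024.

August 30, 2024; September 27, 2024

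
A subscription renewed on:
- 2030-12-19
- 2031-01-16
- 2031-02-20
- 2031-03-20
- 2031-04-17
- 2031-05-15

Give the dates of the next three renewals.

These are Thursdays at 28- or 35-day spacing (28, 35, 28, 28, 28).
The pattern: 3rd Thursday of the month.
3rd Thursday of June 2031: 2031-06-19.
3rd Thursday of July 2031: 2031-07-17.
3rd Thursday of August 2031: 2031-08-21.

2031-06-19, 2031-07-17, 2031-08-21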